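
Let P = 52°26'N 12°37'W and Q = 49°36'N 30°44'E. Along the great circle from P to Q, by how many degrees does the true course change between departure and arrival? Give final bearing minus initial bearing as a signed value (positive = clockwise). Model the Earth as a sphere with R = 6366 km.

+34.3°

Initial bearing θ₁ = atan2(sin Δλ cos φ₂, cos φ₁ sin φ₂ − sin φ₁ cos φ₂ cos Δλ) = 78.47°
Final bearing θ₂ = (initial bearing from the destination back to the start) + 180° = 112.82°
Δθ = θ₂ − θ₁ = +34.3°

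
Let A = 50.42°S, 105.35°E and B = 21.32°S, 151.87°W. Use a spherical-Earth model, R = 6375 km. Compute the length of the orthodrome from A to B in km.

cos σ = sin φ₁ sin φ₂ + cos φ₁ cos φ₂ cos Δλ
      = sin(-50.42°)sin(-21.32°) + cos(-50.42°)cos(-21.32°)cos(102.78°) = 0.1489
σ = 81.435° → d = Rσ = 6375·1.42132 = 9061 km

9061 km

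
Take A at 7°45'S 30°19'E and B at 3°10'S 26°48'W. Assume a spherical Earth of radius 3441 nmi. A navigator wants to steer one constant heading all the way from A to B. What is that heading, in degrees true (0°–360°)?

274.6°

Meridional parts: M(φ₁)=-0.1357, M(φ₂)=-0.0553 → ΔM = +0.0804;  Δλ = -0.9969 rad
tan C = Δλ / ΔM = -12.4019 → C = 274.61°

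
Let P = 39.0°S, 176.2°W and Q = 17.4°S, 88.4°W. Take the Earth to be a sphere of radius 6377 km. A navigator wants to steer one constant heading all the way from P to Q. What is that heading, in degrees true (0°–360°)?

Δψ = ln[tan(π/4+φ₂/2)/tan(π/4+φ₁/2)] = +0.4318
Δλ = +1.5324 rad (taken the short way round)
course = atan2(Δλ, Δψ) = 74.26°

74.3°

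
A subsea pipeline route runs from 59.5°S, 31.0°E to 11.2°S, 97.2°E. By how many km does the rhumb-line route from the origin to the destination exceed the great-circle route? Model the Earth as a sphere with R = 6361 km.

173 km

Great circle: cos σ = sin φ₁ sin φ₂ + cos φ₁ cos φ₂ cos Δλ,  σ = 1.1936 rad → d_gc = 7592.8 km
Rhumb line: Δψ = +1.1029, q = Δφ/Δψ = 0.7643, d_rh = R√(Δφ²+q²Δλ²) = 7766.0 km
Excess = 7766.0 − 7592.8 = 173.2 ≈ 173 km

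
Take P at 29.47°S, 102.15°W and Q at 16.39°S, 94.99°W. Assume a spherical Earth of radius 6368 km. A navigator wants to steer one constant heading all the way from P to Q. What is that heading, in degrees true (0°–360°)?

Δψ = ln[tan(π/4+φ₂/2)/tan(π/4+φ₁/2)] = +0.2486
Δλ = +0.1250 rad (taken the short way round)
course = atan2(Δλ, Δψ) = 26.69°

26.7°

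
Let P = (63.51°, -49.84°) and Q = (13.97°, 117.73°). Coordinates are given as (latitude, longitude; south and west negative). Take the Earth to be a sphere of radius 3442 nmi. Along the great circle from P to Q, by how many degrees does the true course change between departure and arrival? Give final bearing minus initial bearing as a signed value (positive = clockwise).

+162.0°

At departure: θ₁ = atan2(sin Δλ cos φ₂, cos φ₁ sin φ₂ − sin φ₁ cos φ₂ cos Δλ) = 12.33°
At arrival: θ₂ = atan2(sin Δλ cos φ₁, −cos φ₂ sin φ₁ + sin φ₂ cos φ₁ cos Δλ) = 174.37°
Δθ = θ₂ − θ₁ = +162.0°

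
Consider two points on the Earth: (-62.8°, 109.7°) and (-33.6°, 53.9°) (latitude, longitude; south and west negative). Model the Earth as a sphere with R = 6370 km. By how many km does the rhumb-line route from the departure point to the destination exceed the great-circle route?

119 km

Great circle: cos σ = sin φ₁ sin φ₂ + cos φ₁ cos φ₂ cos Δλ,  σ = 0.7867 rad → d_gc = 5011.2 km
Rhumb line: Δψ = +0.7959, q = Δφ/Δψ = 0.6404, d_rh = R√(Δφ²+q²Δλ²) = 5130.3 km
Excess = 5130.3 − 5011.2 = 119.1 ≈ 119 km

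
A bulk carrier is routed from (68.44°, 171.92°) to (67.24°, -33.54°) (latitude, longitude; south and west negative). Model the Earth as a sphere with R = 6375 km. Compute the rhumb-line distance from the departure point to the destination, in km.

6486 km

Δψ = ln[tan(π/4+φ₂/2)/tan(π/4+φ₁/2)] = -0.0555;  Δφ = -0.0209 rad,  Δλ = +2.6972 rad
q = Δφ/Δψ = 0.3771
d = R·√(Δφ² + q²Δλ²) = 6375·1.01735 = 6486 km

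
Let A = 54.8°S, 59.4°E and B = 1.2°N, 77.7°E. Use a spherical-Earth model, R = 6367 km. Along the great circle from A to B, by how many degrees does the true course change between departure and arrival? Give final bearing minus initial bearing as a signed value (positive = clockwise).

At departure: θ₁ = atan2(sin Δλ cos φ₂, cos φ₁ sin φ₂ − sin φ₁ cos φ₂ cos Δλ) = 21.73°
At arrival: θ₂ = atan2(sin Δλ cos φ₁, −cos φ₂ sin φ₁ + sin φ₂ cos φ₁ cos Δλ) = 12.32°
Δθ = θ₂ − θ₁ = -9.4°

-9.4°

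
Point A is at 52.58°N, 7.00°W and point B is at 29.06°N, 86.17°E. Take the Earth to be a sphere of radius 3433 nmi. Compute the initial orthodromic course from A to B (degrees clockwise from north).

N = sin Δλ·cos φ₂ = +0.8728;  D = cos φ₁ sin φ₂ − sin φ₁ cos φ₂ cos Δλ = +0.3335
initial course = atan2(N, D) = 69.08°

69.1°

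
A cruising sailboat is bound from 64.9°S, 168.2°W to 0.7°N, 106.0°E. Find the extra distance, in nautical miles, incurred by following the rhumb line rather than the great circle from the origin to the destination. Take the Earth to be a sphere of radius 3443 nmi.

204 nmi

Great circle: cos σ = sin φ₁ sin φ₂ + cos φ₁ cos φ₂ cos Δλ,  σ = 1.5508 rad → d_gc = 5339.4 nmi
Rhumb line: Δψ = +1.5145, q = Δφ/Δψ = 0.7560, d_rh = R√(Δφ²+q²Δλ²) = 5543.5 nmi
Excess = 5543.5 − 5339.4 = 204.1 ≈ 204 nmi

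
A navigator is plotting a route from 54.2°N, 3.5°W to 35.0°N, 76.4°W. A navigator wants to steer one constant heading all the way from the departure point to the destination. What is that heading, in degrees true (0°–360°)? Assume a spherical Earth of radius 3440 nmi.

Meridional parts: M(φ₁)=+1.1301, M(φ₂)=+0.6528 → ΔM = -0.4773;  Δλ = -1.2723 rad
tan C = Δλ / ΔM = +2.6657 → C = 249.44°

249.4°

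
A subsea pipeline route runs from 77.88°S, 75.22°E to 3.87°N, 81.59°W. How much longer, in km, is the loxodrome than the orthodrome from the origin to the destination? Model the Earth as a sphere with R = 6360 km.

2414 km

Great circle: cos σ = sin φ₁ sin φ₂ + cos φ₁ cos φ₂ cos Δλ,  σ = 1.8323 rad → d_gc = 11653.5 km
Rhumb line: Δψ = +2.3104, q = Δφ/Δψ = 0.6176, d_rh = R√(Δφ²+q²Δλ²) = 14067.7 km
Excess = 14067.7 − 11653.5 = 2414.2 ≈ 2414 km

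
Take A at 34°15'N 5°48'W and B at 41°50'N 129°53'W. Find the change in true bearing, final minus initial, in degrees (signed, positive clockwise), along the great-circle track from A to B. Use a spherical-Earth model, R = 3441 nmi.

At departure: θ₁ = atan2(sin Δλ cos φ₂, cos φ₁ sin φ₂ − sin φ₁ cos φ₂ cos Δλ) = 321.87°
At arrival: θ₂ = atan2(sin Δλ cos φ₁, −cos φ₂ sin φ₁ + sin φ₂ cos φ₁ cos Δλ) = 223.23°
Δθ = θ₂ − θ₁ = -98.6°

-98.6°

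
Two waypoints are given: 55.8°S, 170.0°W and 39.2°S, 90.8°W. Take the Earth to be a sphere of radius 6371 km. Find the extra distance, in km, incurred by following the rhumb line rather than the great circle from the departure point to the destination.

Great circle: cos σ = sin φ₁ sin φ₂ + cos φ₁ cos φ₂ cos Δλ,  σ = 0.9218 rad → d_gc = 5873.01 km
Rhumb line: Δψ = +0.4340, q = Δφ/Δψ = 0.6675, d_rh = R√(Δφ²+q²Δλ²) = 6161.52 km
Excess = 6161.52 − 5873.01 = 288.51 ≈ 289 km

289 km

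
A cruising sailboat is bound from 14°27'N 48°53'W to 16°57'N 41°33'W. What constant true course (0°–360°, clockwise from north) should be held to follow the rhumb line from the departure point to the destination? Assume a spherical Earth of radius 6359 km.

70.5°

Meridional parts: M(φ₁)=+0.2549, M(φ₂)=+0.3002 → ΔM = +0.0453;  Δλ = +0.1280 rad
tan C = Δλ / ΔM = +2.8236 → C = 70.50°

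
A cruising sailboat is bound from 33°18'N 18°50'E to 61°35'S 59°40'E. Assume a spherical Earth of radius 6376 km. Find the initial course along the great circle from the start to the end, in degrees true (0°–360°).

N = sin Δλ·cos φ₂ = +0.3112;  D = cos φ₁ sin φ₂ − sin φ₁ cos φ₂ cos Δλ = -0.9328
initial course = atan2(N, D) = 161.55°

161.6°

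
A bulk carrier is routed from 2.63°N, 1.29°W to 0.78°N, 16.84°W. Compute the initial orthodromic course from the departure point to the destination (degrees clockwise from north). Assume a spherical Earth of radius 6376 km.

263.5°

N = sin Δλ·cos φ₂ = -0.2681;  D = cos φ₁ sin φ₂ − sin φ₁ cos φ₂ cos Δλ = -0.0306
initial course = atan2(N, D) = 263.49°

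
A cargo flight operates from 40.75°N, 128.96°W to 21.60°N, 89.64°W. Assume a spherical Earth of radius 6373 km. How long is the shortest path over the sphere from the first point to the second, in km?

Haversine: a = sin²(Δφ/2)+cos φ₁ cos φ₂ sin²(Δλ/2) = 0.10740;  σ = 2·atan2(√a,√(1−a))
σ = 38.260° → d = Rσ = 6373·0.66776 = 4256 km

4256 km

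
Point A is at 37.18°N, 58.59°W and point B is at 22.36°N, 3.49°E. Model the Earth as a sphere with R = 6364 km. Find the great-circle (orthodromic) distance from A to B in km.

cos σ = sin φ₁ sin φ₂ + cos φ₁ cos φ₂ cos Δλ
      = sin(37.18°)sin(22.36°) + cos(37.18°)cos(22.36°)cos(62.08°) = 0.5749
σ = 54.906° → d = Rσ = 6364·0.95830 = 6099 km

6099 km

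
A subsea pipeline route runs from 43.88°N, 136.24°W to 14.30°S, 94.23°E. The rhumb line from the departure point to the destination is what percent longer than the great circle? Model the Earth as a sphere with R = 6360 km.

3.4%

Great circle: σ = 2.2342 rad → d_gc = Rσ = 14209.2 km
Rhumb: Δφ = -1.0154, Δλ = -2.2607, Δψ = -1.1062, q = Δφ/Δψ = 0.9179 → d_rh = R√(Δφ²+q²Δλ²) = 14693.7 km
Excess = (14693.7 − 14209.2) / 14209.2 = 484.5 / 14209.2 = 3.41% ≈ 3.4%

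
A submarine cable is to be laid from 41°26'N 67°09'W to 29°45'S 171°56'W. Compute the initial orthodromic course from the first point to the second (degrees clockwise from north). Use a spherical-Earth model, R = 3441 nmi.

N = sin Δλ·cos φ₂ = -0.8395;  D = cos φ₁ sin φ₂ − sin φ₁ cos φ₂ cos Δλ = -0.2254
initial course = atan2(N, D) = 254.97°

255.0°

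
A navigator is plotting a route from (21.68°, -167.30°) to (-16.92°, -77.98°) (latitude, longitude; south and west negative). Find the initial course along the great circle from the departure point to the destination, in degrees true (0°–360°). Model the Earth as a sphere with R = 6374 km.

106.0°

θ = atan2( sin Δλ·cos φ₂ ,  cos φ₁ sin φ₂ − sin φ₁ cos φ₂ cos Δλ )
  = atan2(+0.9566, -0.2746) = 106.02°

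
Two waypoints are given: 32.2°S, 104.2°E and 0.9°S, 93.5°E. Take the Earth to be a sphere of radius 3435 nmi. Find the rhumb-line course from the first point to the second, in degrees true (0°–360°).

342.1°

Δψ = ln[tan(π/4+φ₂/2)/tan(π/4+φ₁/2)] = +0.5784
Δλ = -0.1868 rad (taken the short way round)
course = atan2(Δλ, Δψ) = 342.11°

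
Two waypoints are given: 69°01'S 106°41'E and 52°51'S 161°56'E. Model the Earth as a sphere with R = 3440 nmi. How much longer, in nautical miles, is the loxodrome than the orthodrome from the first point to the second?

55 nmi

Great circle: cos σ = sin φ₁ sin φ₂ + cos φ₁ cos φ₂ cos Δλ,  σ = 0.5207 rad → d_gc = 1791.2 nmi
Rhumb line: Δψ = +0.5959, q = Δφ/Δψ = 0.4735, d_rh = R√(Δφ²+q²Δλ²) = 1846.4 nmi
Excess = 1846.4 − 1791.2 = 55.2 ≈ 55 nmi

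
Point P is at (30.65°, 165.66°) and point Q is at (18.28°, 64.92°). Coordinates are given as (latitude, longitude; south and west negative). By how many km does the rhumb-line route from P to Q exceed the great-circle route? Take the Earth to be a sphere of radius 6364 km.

Great circle: cos σ = sin φ₁ sin φ₂ + cos φ₁ cos φ₂ cos Δλ,  σ = 1.5631 rad → d_gc = 9947.7 km
Rhumb line: Δψ = -0.2378, q = Δφ/Δψ = 0.9077, d_rh = R√(Δφ²+q²Δλ²) = 10249.3 km
Excess = 10249.3 − 9947.7 = 301.6 ≈ 302 km

302 km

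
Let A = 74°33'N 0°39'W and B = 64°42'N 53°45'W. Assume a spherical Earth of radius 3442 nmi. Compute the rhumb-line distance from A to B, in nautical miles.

1239 nmi

Rhumb course C = atan2(Δλ, Δψ) with Δψ = ln[tan(π/4+φ₂/2)/tan(π/4+φ₁/2)] = -0.5035, Δλ = -0.9268 → C = 241.48°
d = R·|Δφ| / |cos C| = 3442·0.17191 / 0.47742 = 1239 nmi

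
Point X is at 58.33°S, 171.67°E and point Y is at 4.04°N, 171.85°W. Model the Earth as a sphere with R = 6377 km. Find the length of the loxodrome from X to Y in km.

Rhumb course C = atan2(Δλ, Δψ) with Δψ = ln[tan(π/4+φ₂/2)/tan(π/4+φ₁/2)] = +1.3306, Δλ = +0.2876 → C = 12.20°
d = R·|Δφ| / |cos C| = 6377·1.08856 / 0.97743 = 7102 km

7102 km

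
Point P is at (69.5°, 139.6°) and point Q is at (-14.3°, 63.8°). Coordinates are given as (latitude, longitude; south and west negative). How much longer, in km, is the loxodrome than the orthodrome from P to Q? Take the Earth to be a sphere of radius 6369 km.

Great circle: cos σ = sin φ₁ sin φ₂ + cos φ₁ cos φ₂ cos Δλ,  σ = 1.7195 rad → d_gc = 10951.2 km
Rhumb line: Δψ = -1.9624, q = Δφ/Δψ = 0.7453, d_rh = R√(Δφ²+q²Δλ²) = 11234.3 km
Excess = 11234.3 − 10951.2 = 283.1 ≈ 283 km

283 km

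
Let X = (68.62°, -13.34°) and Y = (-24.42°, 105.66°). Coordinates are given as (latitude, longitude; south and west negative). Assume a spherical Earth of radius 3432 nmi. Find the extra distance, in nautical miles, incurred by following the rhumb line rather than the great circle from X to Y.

Great circle: cos σ = sin φ₁ sin φ₂ + cos φ₁ cos φ₂ cos Δλ,  σ = 2.1483 rad → d_gc = 7372.8 nmi
Rhumb line: Δψ = -2.1070, q = Δφ/Δψ = 0.7707, d_rh = R√(Δφ²+q²Δλ²) = 7825.6 nmi
Excess = 7825.6 − 7372.8 = 452.8 ≈ 453 nmi

453 nmi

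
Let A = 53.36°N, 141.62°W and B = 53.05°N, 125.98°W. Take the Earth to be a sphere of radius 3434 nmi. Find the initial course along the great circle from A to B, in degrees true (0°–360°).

N = sin Δλ·cos φ₂ = +0.1621;  D = cos φ₁ sin φ₂ − sin φ₁ cos φ₂ cos Δλ = +0.0124
initial course = atan2(N, D) = 85.61°

85.6°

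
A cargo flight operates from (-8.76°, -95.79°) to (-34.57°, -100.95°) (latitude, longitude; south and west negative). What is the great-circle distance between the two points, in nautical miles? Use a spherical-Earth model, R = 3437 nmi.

1574 nmi

Haversine: a = sin²(Δφ/2)+cos φ₁ cos φ₂ sin²(Δλ/2) = 0.05153;  σ = 2·atan2(√a,√(1−a))
σ = 26.241° → d = Rσ = 3437·0.45799 = 1574 nmi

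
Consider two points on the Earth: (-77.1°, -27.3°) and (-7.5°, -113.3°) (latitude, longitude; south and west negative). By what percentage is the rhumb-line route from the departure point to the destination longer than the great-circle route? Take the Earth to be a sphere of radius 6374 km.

5.5%

Great circle: σ = 1.4276 rad → d_gc = Rσ = 9099.8 km
Rhumb: Δφ = +1.2147, Δλ = -1.5010, Δψ = +2.0486, q = Δφ/Δψ = 0.5930 → d_rh = R√(Δφ²+q²Δλ²) = 9598.6 km
Excess = (9598.6 − 9099.8) / 9099.8 = 498.8 / 9099.8 = 5.48% ≈ 5.5%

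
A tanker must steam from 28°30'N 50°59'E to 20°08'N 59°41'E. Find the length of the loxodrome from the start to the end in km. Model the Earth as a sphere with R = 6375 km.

Rhumb course C = atan2(Δλ, Δψ) with Δψ = ln[tan(π/4+φ₂/2)/tan(π/4+φ₁/2)] = -0.1604, Δλ = +0.1518 → C = 136.58°
d = R·|Δφ| / |cos C| = 6375·0.14603 / 0.72630 = 1282 km

1282 km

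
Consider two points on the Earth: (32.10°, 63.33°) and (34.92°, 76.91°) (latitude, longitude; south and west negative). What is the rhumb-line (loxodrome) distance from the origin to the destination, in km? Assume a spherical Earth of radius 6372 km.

1297 km

Δψ = ln[tan(π/4+φ₂/2)/tan(π/4+φ₁/2)] = +0.0590;  Δφ = +0.0492 rad,  Δλ = +0.2370 rad
q = Δφ/Δψ = 0.8336
d = R·√(Δφ² + q²Δλ²) = 6372·0.20362 = 1297 km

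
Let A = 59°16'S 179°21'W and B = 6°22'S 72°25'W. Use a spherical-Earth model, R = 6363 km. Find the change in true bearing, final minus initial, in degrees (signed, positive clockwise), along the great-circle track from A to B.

-78.5°

At departure: θ₁ = atan2(sin Δλ cos φ₂, cos φ₁ sin φ₂ − sin φ₁ cos φ₂ cos Δλ) = 107.81°
At arrival: θ₂ = atan2(sin Δλ cos φ₁, −cos φ₂ sin φ₁ + sin φ₂ cos φ₁ cos Δλ) = 29.31°
Δθ = θ₂ − θ₁ = -78.5°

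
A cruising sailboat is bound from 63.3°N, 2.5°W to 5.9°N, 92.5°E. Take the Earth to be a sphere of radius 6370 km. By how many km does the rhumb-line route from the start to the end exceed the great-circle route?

506 km

Great circle: cos σ = sin φ₁ sin φ₂ + cos φ₁ cos φ₂ cos Δλ,  σ = 1.5179 rad → d_gc = 9669.0 km
Rhumb line: Δψ = -1.3352, q = Δφ/Δψ = 0.7503, d_rh = R√(Δφ²+q²Δλ²) = 10174.6 km
Excess = 10174.6 − 9669.0 = 505.6 ≈ 506 km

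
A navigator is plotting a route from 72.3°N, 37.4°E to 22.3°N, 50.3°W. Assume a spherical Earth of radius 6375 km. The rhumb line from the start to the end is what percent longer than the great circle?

6.3%

Great circle: σ = 1.1888 rad → d_gc = Rσ = 7578.5 km
Rhumb: Δφ = -0.8727, Δλ = -1.5307, Δψ = -1.4604, q = Δφ/Δψ = 0.5976 → d_rh = R√(Δφ²+q²Δλ²) = 8059.1 km
Excess = (8059.1 − 7578.5) / 7578.5 = 480.6 / 7578.5 = 6.34% ≈ 6.3%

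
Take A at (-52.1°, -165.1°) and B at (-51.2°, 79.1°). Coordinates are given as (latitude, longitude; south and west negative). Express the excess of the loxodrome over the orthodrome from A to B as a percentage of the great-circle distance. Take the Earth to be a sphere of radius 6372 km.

13.3%

Great circle: σ = 1.1069 rad → d_gc = Rσ = 7053.2 km
Rhumb: Δφ = +0.0157, Δλ = -2.0211, Δψ = +0.0253, q = Δφ/Δψ = 0.6204 → d_rh = R√(Δφ²+q²Δλ²) = 7990.9 km
Excess = (7990.9 − 7053.2) / 7053.2 = 937.7 / 7053.2 = 13.29% ≈ 13.3%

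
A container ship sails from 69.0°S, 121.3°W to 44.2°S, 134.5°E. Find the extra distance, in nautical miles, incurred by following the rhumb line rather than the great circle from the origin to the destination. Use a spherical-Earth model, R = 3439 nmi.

Great circle: cos σ = sin φ₁ sin φ₂ + cos φ₁ cos φ₂ cos Δλ,  σ = 0.9424 rad → d_gc = 3240.97 nmi
Rhumb line: Δψ = +0.8238, q = Δφ/Δψ = 0.5254, d_rh = R√(Δφ²+q²Δλ²) = 3607.53 nmi
Excess = 3607.53 − 3240.97 = 366.56 ≈ 367 nmi

367 nmi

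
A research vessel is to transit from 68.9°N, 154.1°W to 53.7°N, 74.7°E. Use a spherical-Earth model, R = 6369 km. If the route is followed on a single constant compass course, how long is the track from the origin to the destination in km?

7048 km

Δψ = ln[tan(π/4+φ₂/2)/tan(π/4+φ₁/2)] = -0.5654;  Δφ = -0.2653 rad,  Δλ = -2.2899 rad
q = Δφ/Δψ = 0.4692
d = R·√(Δφ² + q²Δλ²) = 6369·1.10668 = 7048 km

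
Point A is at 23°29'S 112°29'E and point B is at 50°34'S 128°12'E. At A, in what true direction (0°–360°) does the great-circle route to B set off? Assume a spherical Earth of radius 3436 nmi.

θ = atan2( sin Δλ·cos φ₂ ,  cos φ₁ sin φ₂ − sin φ₁ cos φ₂ cos Δλ )
  = atan2(+0.1721, -0.4647) = 159.68°

159.7°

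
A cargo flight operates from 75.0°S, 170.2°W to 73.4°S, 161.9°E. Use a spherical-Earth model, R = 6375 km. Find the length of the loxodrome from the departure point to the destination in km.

Rhumb course C = atan2(Δλ, Δψ) with Δψ = ln[tan(π/4+φ₂/2)/tan(π/4+φ₁/2)] = +0.1026, Δλ = -0.4869 → C = 281.90°
d = R·|Δφ| / |cos C| = 6375·0.02793 / 0.20627 = 863 km

863 km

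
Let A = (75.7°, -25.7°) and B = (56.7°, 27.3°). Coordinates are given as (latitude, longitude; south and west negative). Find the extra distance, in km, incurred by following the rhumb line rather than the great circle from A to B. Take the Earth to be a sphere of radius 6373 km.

91 km

Great circle: cos σ = sin φ₁ sin φ₂ + cos φ₁ cos φ₂ cos Δλ,  σ = 0.4701 rad → d_gc = 2996.0 km
Rhumb line: Δψ = -0.8688, q = Δφ/Δψ = 0.3817, d_rh = R√(Δφ²+q²Δλ²) = 3087.0 km
Excess = 3087.0 − 2996.0 = 91.0 ≈ 91 km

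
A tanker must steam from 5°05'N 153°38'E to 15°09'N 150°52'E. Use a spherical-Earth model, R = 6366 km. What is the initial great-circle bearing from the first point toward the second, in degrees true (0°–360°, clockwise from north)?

345.1°

N = sin Δλ·cos φ₂ = -0.0466;  D = cos φ₁ sin φ₂ − sin φ₁ cos φ₂ cos Δλ = +0.1749
initial course = atan2(N, D) = 345.08°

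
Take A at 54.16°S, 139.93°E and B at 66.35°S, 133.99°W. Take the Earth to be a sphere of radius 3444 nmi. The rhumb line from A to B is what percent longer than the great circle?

Great circle: σ = 0.7096 rad → d_gc = Rσ = 2443.8 nmi
Rhumb: Δφ = -0.2128, Δλ = +1.5024, Δψ = -0.4347, q = Δφ/Δψ = 0.4894 → d_rh = R√(Δφ²+q²Δλ²) = 2636.1 nmi
Excess = (2636.1 − 2443.8) / 2443.8 = 192.3 / 2443.8 = 7.87% ≈ 7.9%

7.9%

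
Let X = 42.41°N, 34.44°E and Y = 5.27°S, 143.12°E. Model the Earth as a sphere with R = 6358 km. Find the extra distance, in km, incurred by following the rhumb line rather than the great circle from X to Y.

Great circle: cos σ = sin φ₁ sin φ₂ + cos φ₁ cos φ₂ cos Δλ,  σ = 1.8728 rad → d_gc = 11907.2 km
Rhumb line: Δψ = -0.9109, q = Δφ/Δψ = 0.9135, d_rh = R√(Δφ²+q²Δλ²) = 12221.9 km
Excess = 12221.9 − 11907.2 = 314.7 ≈ 315 km

315 km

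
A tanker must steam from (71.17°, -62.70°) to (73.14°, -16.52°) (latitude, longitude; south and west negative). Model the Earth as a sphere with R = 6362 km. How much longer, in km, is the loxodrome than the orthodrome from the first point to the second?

Great circle: cos σ = sin φ₁ sin φ₂ + cos φ₁ cos φ₂ cos Δλ,  σ = 0.2430 rad → d_gc = 1546.2 km
Rhumb line: Δψ = +0.1123, q = Δφ/Δψ = 0.3061, d_rh = R√(Δφ²+q²Δλ²) = 1585.0 km
Excess = 1585.0 − 1546.2 = 38.8 ≈ 39 km

39 km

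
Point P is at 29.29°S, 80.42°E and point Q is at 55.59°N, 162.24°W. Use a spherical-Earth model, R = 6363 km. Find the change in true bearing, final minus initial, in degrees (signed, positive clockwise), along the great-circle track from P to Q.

+53.7°

At departure: θ₁ = atan2(sin Δλ cos φ₂, cos φ₁ sin φ₂ − sin φ₁ cos φ₂ cos Δλ) = 40.27°
At arrival: θ₂ = atan2(sin Δλ cos φ₁, −cos φ₂ sin φ₁ + sin φ₂ cos φ₁ cos Δλ) = 93.99°
Δθ = θ₂ − θ₁ = +53.7°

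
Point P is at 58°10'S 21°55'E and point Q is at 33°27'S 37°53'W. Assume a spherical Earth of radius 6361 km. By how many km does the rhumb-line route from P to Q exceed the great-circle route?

Great circle: cos σ = sin φ₁ sin φ₂ + cos φ₁ cos φ₂ cos Δλ,  σ = 0.8098 rad → d_gc = 5150.9 km
Rhumb line: Δψ = +0.6345, q = Δφ/Δψ = 0.6798, d_rh = R√(Δφ²+q²Δλ²) = 5282.1 km
Excess = 5282.1 − 5150.9 = 131.2 ≈ 131 km

131 km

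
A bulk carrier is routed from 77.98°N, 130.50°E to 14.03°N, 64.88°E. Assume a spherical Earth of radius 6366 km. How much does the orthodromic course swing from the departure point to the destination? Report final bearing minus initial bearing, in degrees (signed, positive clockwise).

-57.3°

At departure: θ₁ = atan2(sin Δλ cos φ₂, cos φ₁ sin φ₂ − sin φ₁ cos φ₂ cos Δλ) = 248.89°
At arrival: θ₂ = atan2(sin Δλ cos φ₁, −cos φ₂ sin φ₁ + sin φ₂ cos φ₁ cos Δλ) = 191.55°
Δθ = θ₂ − θ₁ = -57.3°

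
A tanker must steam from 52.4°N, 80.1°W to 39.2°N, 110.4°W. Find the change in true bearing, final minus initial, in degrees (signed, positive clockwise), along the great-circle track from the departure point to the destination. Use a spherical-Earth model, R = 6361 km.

Initial bearing θ₁ = atan2(sin Δλ cos φ₂, cos φ₁ sin φ₂ − sin φ₁ cos φ₂ cos Δλ) = 249.72°
Final bearing θ₂ = (initial bearing from the destination back to the start) + 180° = 227.61°
Δθ = θ₂ − θ₁ = -22.1°

-22.1°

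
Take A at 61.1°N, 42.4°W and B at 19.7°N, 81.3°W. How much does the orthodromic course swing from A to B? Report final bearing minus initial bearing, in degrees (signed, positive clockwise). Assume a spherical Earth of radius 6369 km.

-27.5°

At departure: θ₁ = atan2(sin Δλ cos φ₂, cos φ₁ sin φ₂ − sin φ₁ cos φ₂ cos Δλ) = 231.01°
At arrival: θ₂ = atan2(sin Δλ cos φ₁, −cos φ₂ sin φ₁ + sin φ₂ cos φ₁ cos Δλ) = 203.52°
Δθ = θ₂ − θ₁ = -27.5°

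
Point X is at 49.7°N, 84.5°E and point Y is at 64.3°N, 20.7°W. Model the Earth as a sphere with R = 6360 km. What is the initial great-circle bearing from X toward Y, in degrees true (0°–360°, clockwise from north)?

N = sin Δλ·cos φ₂ = -0.4185;  D = cos φ₁ sin φ₂ − sin φ₁ cos φ₂ cos Δλ = +0.6695
initial course = atan2(N, D) = 327.99°

328.0°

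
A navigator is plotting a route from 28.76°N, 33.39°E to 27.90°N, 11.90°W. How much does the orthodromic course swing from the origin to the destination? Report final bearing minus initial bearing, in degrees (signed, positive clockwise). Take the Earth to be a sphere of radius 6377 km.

At departure: θ₁ = atan2(sin Δλ cos φ₂, cos φ₁ sin φ₂ − sin φ₁ cos φ₂ cos Δλ) = 280.03°
At arrival: θ₂ = atan2(sin Δλ cos φ₁, −cos φ₂ sin φ₁ + sin φ₂ cos φ₁ cos Δλ) = 257.63°
Δθ = θ₂ − θ₁ = -22.4°

-22.4°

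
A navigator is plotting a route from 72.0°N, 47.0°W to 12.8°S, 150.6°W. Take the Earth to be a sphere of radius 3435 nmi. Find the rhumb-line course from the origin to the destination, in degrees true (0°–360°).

221.2°

Δψ = ln[tan(π/4+φ₂/2)/tan(π/4+φ₁/2)] = -2.0680
Δλ = -1.8082 rad (taken the short way round)
course = atan2(Δλ, Δψ) = 221.16°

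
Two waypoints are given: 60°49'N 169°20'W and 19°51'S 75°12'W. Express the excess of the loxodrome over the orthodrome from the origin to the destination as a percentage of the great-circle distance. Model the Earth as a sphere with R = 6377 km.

Great circle: σ = 1.9066 rad → d_gc = Rσ = 12158.3 km
Rhumb: Δφ = -1.4079, Δλ = +1.6429, Δψ = -1.6994, q = Δφ/Δψ = 0.8285 → d_rh = R√(Δφ²+q²Δλ²) = 12487.8 km
Excess = (12487.8 − 12158.3) / 12158.3 = 329.5 / 12158.3 = 2.71% ≈ 2.7%

2.7%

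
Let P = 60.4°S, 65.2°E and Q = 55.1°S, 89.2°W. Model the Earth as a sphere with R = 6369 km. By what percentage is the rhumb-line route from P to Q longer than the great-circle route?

Great circle: σ = 1.0948 rad → d_gc = Rσ = 6972.6 km
Rhumb: Δφ = +0.0925, Δλ = -2.6948, Δψ = +0.1737, q = Δφ/Δψ = 0.5325 → d_rh = R√(Δφ²+q²Δλ²) = 9157.7 km
Excess = (9157.7 − 6972.6) / 6972.6 = 2185.1 / 6972.6 = 31.34% ≈ 31.3%

31.3%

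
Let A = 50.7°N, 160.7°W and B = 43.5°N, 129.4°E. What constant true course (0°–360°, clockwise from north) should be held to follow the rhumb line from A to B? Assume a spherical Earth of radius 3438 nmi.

261.4°

Δψ = ln[tan(π/4+φ₂/2)/tan(π/4+φ₁/2)] = -0.1850
Δλ = -1.2200 rad (taken the short way round)
course = atan2(Δλ, Δψ) = 261.38°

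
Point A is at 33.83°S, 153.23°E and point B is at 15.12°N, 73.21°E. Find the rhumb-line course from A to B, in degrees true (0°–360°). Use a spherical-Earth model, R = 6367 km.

302.7°

Meridional parts: M(φ₁)=-0.6281, M(φ₂)=+0.2670 → ΔM = +0.8951;  Δλ = -1.3966 rad
tan C = Δλ / ΔM = -1.5603 → C = 302.66°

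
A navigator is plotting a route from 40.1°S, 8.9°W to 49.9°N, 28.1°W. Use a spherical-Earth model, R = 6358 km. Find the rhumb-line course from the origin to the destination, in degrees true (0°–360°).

349.3°

Meridional parts: M(φ₁)=-0.7652, M(φ₂)=+1.0080 → ΔM = +1.7732;  Δλ = -0.3351 rad
tan C = Δλ / ΔM = -0.1890 → C = 349.30°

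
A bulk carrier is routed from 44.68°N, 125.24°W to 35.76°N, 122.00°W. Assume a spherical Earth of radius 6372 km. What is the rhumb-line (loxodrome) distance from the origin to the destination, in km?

Δψ = ln[tan(π/4+φ₂/2)/tan(π/4+φ₁/2)] = -0.2044;  Δφ = -0.1557 rad,  Δλ = +0.0565 rad
q = Δφ/Δψ = 0.7617
d = R·√(Δφ² + q²Δλ²) = 6372·0.16153 = 1029 km

1029 km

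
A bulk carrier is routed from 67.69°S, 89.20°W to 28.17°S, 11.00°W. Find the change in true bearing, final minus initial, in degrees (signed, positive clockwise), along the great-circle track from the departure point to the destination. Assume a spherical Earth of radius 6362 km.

-65.3°

At departure: θ₁ = atan2(sin Δλ cos φ₂, cos φ₁ sin φ₂ − sin φ₁ cos φ₂ cos Δλ) = 90.83°
At arrival: θ₂ = atan2(sin Δλ cos φ₁, −cos φ₂ sin φ₁ + sin φ₂ cos φ₁ cos Δλ) = 25.50°
Δθ = θ₂ − θ₁ = -65.3°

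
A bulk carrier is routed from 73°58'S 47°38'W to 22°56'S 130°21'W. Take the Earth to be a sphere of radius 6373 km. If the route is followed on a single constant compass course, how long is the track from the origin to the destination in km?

7760 km

Δψ = ln[tan(π/4+φ₂/2)/tan(π/4+φ₁/2)] = +1.5487;  Δφ = +0.8907 rad,  Δλ = -1.4437 rad
q = Δφ/Δψ = 0.5751
d = R·√(Δφ² + q²Δλ²) = 6373·1.21766 = 7760 km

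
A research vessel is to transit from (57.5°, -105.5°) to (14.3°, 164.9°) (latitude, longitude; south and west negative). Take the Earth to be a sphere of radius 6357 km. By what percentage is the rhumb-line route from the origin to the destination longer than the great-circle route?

4.6%

Great circle: σ = 1.3572 rad → d_gc = Rσ = 8627.9 km
Rhumb: Δφ = -0.7540, Δλ = -1.5638, Δψ = -0.9806, q = Δφ/Δψ = 0.7689 → d_rh = R√(Δφ²+q²Δλ²) = 9022.3 km
Excess = (9022.3 − 8627.9) / 8627.9 = 394.4 / 8627.9 = 4.57% ≈ 4.6%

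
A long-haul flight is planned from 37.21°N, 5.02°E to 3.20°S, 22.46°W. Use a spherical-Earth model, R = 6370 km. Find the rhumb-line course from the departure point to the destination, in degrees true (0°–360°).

Meridional parts: M(φ₁)=+0.7006, M(φ₂)=-0.0559 → ΔM = -0.7565;  Δλ = -0.4796 rad
tan C = Δλ / ΔM = +0.6340 → C = 212.38°

212.4°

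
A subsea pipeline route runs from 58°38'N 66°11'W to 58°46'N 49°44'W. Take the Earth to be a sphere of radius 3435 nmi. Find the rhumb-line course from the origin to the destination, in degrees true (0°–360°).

Δψ = ln[tan(π/4+φ₂/2)/tan(π/4+φ₁/2)] = +0.0045
Δλ = +0.2871 rad (taken the short way round)
course = atan2(Δλ, Δψ) = 89.11°

89.1°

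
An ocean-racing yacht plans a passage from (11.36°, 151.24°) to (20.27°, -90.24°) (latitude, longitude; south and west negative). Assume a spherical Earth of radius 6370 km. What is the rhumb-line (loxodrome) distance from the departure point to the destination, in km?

Δψ = ln[tan(π/4+φ₂/2)/tan(π/4+φ₁/2)] = +0.1618;  Δφ = +0.1555 rad,  Δλ = +2.0686 rad
q = Δφ/Δψ = 0.9610
d = R·√(Δφ² + q²Δλ²) = 6370·1.99401 = 12702 km

12702 km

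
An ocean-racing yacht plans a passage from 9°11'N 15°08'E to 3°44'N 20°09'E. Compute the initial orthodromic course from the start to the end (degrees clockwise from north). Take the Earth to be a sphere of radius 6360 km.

137.2°

N = sin Δλ·cos φ₂ = +0.0873;  D = cos φ₁ sin φ₂ − sin φ₁ cos φ₂ cos Δλ = -0.0944
initial course = atan2(N, D) = 137.24°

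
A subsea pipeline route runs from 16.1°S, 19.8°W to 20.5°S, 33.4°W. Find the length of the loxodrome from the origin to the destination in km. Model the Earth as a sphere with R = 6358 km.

1513 km

Rhumb course C = atan2(Δλ, Δψ) with Δψ = ln[tan(π/4+φ₂/2)/tan(π/4+φ₁/2)] = -0.0809, Δλ = -0.2374 → C = 251.18°
d = R·|Δφ| / |cos C| = 6358·0.07679 / 0.32264 = 1513 km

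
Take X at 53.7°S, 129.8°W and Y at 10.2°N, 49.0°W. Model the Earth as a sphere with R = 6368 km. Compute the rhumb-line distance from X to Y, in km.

10503 km

Δψ = ln[tan(π/4+φ₂/2)/tan(π/4+φ₁/2)] = +1.2943;  Δφ = +1.1153 rad,  Δλ = +1.4102 rad
q = Δφ/Δψ = 0.8617
d = R·√(Δφ² + q²Δλ²) = 6368·1.64939 = 10503 km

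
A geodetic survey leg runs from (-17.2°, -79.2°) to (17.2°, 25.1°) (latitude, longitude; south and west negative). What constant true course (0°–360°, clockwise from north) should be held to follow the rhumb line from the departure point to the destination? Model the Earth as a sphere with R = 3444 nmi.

Δψ = ln[tan(π/4+φ₂/2)/tan(π/4+φ₁/2)] = +0.6096
Δλ = +1.8204 rad (taken the short way round)
course = atan2(Δλ, Δψ) = 71.49°

71.5°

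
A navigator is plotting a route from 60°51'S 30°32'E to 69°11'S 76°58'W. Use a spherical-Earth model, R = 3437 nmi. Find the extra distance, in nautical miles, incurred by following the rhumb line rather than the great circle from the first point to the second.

336 nmi

Great circle: cos σ = sin φ₁ sin φ₂ + cos φ₁ cos φ₂ cos Δλ,  σ = 0.7009 rad → d_gc = 2408.9 nmi
Rhumb line: Δψ = -0.3475, q = Δφ/Δψ = 0.4185, d_rh = R√(Δφ²+q²Δλ²) = 2744.8 nmi
Excess = 2744.8 − 2408.9 = 335.9 ≈ 336 nmi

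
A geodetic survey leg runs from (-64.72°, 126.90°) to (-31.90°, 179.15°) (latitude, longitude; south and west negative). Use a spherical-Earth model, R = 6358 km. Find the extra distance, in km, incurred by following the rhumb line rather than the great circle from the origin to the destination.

106 km

Great circle: cos σ = sin φ₁ sin φ₂ + cos φ₁ cos φ₂ cos Δλ,  σ = 0.7957 rad → d_gc = 5059.0 km
Rhumb line: Δψ = +0.9070, q = Δφ/Δψ = 0.6316, d_rh = R√(Δφ²+q²Δλ²) = 5164.6 km
Excess = 5164.6 − 5059.0 = 105.6 ≈ 106 km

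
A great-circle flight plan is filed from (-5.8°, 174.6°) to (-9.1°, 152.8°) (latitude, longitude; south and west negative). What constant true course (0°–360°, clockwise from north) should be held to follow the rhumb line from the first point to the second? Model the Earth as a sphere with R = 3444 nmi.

Meridional parts: M(φ₁)=-0.1014, M(φ₂)=-0.1595 → ΔM = -0.0581;  Δλ = -0.3805 rad
tan C = Δλ / ΔM = +6.5494 → C = 261.32°

261.3°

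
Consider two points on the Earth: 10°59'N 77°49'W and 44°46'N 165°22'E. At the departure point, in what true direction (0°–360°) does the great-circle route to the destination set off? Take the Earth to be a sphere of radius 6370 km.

319.9°

θ = atan2( sin Δλ·cos φ₂ ,  cos φ₁ sin φ₂ − sin φ₁ cos φ₂ cos Δλ )
  = atan2(-0.6336, +0.7523) = 319.90°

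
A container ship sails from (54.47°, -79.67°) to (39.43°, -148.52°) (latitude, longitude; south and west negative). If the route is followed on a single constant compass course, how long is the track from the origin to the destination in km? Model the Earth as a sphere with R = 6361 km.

Δψ = ln[tan(π/4+φ₂/2)/tan(π/4+φ₁/2)] = -0.3882;  Δφ = -0.2625 rad,  Δλ = -1.2017 rad
q = Δφ/Δψ = 0.6761
d = R·√(Δφ² + q²Δλ²) = 6361·0.85383 = 5431 km

5431 km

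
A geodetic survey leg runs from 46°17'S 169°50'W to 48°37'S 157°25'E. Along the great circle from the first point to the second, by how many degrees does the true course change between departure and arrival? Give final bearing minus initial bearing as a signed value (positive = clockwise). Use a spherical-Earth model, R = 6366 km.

At departure: θ₁ = atan2(sin Δλ cos φ₂, cos φ₁ sin φ₂ − sin φ₁ cos φ₂ cos Δλ) = 251.93°
At arrival: θ₂ = atan2(sin Δλ cos φ₁, −cos φ₂ sin φ₁ + sin φ₂ cos φ₁ cos Δλ) = 276.37°
Δθ = θ₂ − θ₁ = +24.4°

+24.4°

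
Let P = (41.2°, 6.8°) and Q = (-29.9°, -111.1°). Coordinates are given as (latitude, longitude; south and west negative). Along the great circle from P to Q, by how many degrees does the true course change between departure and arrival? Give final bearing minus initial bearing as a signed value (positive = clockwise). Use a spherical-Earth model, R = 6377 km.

-22.7°

Initial bearing θ₁ = atan2(sin Δλ cos φ₂, cos φ₁ sin φ₂ − sin φ₁ cos φ₂ cos Δλ) = 261.99°
Final bearing θ₂ = (initial bearing from the destination back to the start) + 180° = 239.26°
Δθ = θ₂ − θ₁ = -22.7°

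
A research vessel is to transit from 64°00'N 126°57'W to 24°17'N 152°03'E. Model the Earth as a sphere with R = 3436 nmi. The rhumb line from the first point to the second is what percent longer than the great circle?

4.8%

Great circle: σ = 1.1239 rad → d_gc = Rσ = 3861.8 nmi
Rhumb: Δφ = -0.6932, Δλ = -1.4137, Δψ = -1.0288, q = Δφ/Δψ = 0.6738 → d_rh = R√(Δφ²+q²Δλ²) = 4047.8 nmi
Excess = (4047.8 − 3861.8) / 3861.8 = 186.0 / 3861.8 = 4.82% ≈ 4.8%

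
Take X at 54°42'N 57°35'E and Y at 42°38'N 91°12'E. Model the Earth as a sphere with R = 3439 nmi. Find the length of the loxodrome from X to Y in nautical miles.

Rhumb course C = atan2(Δλ, Δψ) with Δψ = ln[tan(π/4+φ₂/2)/tan(π/4+φ₁/2)] = -0.3210, Δλ = +0.5867 → C = 118.69°
d = R·|Δφ| / |cos C| = 3439·0.21060 / 0.48000 = 1509 nmi

1509 nmi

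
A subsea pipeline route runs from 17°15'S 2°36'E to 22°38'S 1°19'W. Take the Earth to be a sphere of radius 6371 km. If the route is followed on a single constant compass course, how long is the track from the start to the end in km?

Rhumb course C = atan2(Δλ, Δψ) with Δψ = ln[tan(π/4+φ₂/2)/tan(π/4+φ₁/2)] = -0.1000, Δλ = -0.0684 → C = 214.36°
d = R·|Δφ| / |cos C| = 6371·0.09396 / 0.82554 = 725 km

725 km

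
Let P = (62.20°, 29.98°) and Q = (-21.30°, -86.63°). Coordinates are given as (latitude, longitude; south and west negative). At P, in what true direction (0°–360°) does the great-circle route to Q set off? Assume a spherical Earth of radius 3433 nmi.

283.5°

θ = atan2( sin Δλ·cos φ₂ ,  cos φ₁ sin φ₂ − sin φ₁ cos φ₂ cos Δλ )
  = atan2(-0.8330, +0.1997) = 283.48°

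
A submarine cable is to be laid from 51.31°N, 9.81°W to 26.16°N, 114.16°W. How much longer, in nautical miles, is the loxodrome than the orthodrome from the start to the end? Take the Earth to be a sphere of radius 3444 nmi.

Great circle: cos σ = sin φ₁ sin φ₂ + cos φ₁ cos φ₂ cos Δλ,  σ = 1.3643 rad → d_gc = 4698.5 nmi
Rhumb line: Δψ = -0.5734, q = Δφ/Δψ = 0.7655, d_rh = R√(Δφ²+q²Δλ²) = 5033.8 nmi
Excess = 5033.8 − 4698.5 = 335.3 ≈ 335 nmi

335 nmi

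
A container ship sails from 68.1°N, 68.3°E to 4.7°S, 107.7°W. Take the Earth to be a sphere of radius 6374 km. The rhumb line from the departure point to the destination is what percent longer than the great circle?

Great circle: σ = 2.0340 rad → d_gc = Rσ = 12965.0 km
Rhumb: Δφ = -1.2706, Δλ = -3.0718, Δψ = -1.7247, q = Δφ/Δψ = 0.7367 → d_rh = R√(Δφ²+q²Δλ²) = 16542.3 km
Excess = (16542.3 − 12965.0) / 12965.0 = 3577.3 / 12965.0 = 27.59% ≈ 27.6%

27.6%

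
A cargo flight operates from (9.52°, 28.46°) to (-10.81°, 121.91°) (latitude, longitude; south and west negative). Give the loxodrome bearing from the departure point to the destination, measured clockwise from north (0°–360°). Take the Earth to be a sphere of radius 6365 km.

102.3°

Δψ = ln[tan(π/4+φ₂/2)/tan(π/4+φ₁/2)] = -0.3567
Δλ = +1.6310 rad (taken the short way round)
course = atan2(Δλ, Δψ) = 102.34°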